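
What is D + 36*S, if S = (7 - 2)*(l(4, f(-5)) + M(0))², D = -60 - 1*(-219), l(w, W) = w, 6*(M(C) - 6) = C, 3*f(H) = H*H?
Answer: 18159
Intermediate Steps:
f(H) = H²/3 (f(H) = (H*H)/3 = H²/3)
M(C) = 6 + C/6
D = 159 (D = -60 + 219 = 159)
S = 500 (S = (7 - 2)*(4 + (6 + (⅙)*0))² = 5*(4 + (6 + 0))² = 5*(4 + 6)² = 5*10² = 5*100 = 500)
D + 36*S = 159 + 36*500 = 159 + 18000 = 18159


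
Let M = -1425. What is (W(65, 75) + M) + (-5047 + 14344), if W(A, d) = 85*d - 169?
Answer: 14078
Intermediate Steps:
W(A, d) = -169 + 85*d
(W(65, 75) + M) + (-5047 + 14344) = ((-169 + 85*75) - 1425) + (-5047 + 14344) = ((-169 + 6375) - 1425) + 9297 = (6206 - 1425) + 9297 = 4781 + 9297 = 14078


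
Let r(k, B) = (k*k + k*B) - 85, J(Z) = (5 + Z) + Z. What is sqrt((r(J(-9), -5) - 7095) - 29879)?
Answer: 5*I*sqrt(1473) ≈ 191.9*I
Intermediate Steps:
J(Z) = 5 + 2*Z
r(k, B) = -85 + k**2 + B*k (r(k, B) = (k**2 + B*k) - 85 = -85 + k**2 + B*k)
sqrt((r(J(-9), -5) - 7095) - 29879) = sqrt(((-85 + (5 + 2*(-9))**2 - 5*(5 + 2*(-9))) - 7095) - 29879) = sqrt(((-85 + (5 - 18)**2 - 5*(5 - 18)) - 7095) - 29879) = sqrt(((-85 + (-13)**2 - 5*(-13)) - 7095) - 29879) = sqrt(((-85 + 169 + 65) - 7095) - 29879) = sqrt((149 - 7095) - 29879) = sqrt(-6946 - 29879) = sqrt(-36825) = 5*I*sqrt(1473)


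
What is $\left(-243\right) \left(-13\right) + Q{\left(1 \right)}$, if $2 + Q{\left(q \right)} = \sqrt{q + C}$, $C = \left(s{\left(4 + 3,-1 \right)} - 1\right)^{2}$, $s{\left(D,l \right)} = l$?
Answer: $3157 + \sqrt{5} \approx 3159.2$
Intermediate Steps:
$C = 4$ ($C = \left(-1 - 1\right)^{2} = \left(-2\right)^{2} = 4$)
$Q{\left(q \right)} = -2 + \sqrt{4 + q}$ ($Q{\left(q \right)} = -2 + \sqrt{q + 4} = -2 + \sqrt{4 + q}$)
$\left(-243\right) \left(-13\right) + Q{\left(1 \right)} = \left(-243\right) \left(-13\right) - \left(2 - \sqrt{4 + 1}\right) = 3159 - \left(2 - \sqrt{5}\right) = 3157 + \sqrt{5}$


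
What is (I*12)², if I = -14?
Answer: 28224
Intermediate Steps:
(I*12)² = (-14*12)² = (-168)² = 28224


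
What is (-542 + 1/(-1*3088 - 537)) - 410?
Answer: -3451001/3625 ≈ -952.00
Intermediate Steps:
(-542 + 1/(-1*3088 - 537)) - 410 = (-542 + 1/(-3088 - 537)) - 410 = (-542 + 1/(-3625)) - 410 = (-542 - 1/3625) - 410 = -1964751/3625 - 410 = -3451001/3625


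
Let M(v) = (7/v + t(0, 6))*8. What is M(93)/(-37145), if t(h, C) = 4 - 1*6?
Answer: 1432/3454485 ≈ 0.00041453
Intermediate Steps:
t(h, C) = -2 (t(h, C) = 4 - 6 = -2)
M(v) = -16 + 56/v (M(v) = (7/v - 2)*8 = (-2 + 7/v)*8 = -16 + 56/v)
M(93)/(-37145) = (-16 + 56/93)/(-37145) = (-16 + 56*(1/93))*(-1/37145) = (-16 + 56/93)*(-1/37145) = -1432/93*(-1/37145) = 1432/3454485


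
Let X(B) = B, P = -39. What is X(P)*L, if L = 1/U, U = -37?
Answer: 39/37 ≈ 1.0541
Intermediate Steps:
L = -1/37 (L = 1/(-37) = -1/37 ≈ -0.027027)
X(P)*L = -39*(-1/37) = 39/37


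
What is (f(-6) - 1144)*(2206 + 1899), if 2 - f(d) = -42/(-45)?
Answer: -14075224/3 ≈ -4.6917e+6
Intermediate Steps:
f(d) = 16/15 (f(d) = 2 - (-42)/(-45) = 2 - (-42)*(-1)/45 = 2 - 1*14/15 = 2 - 14/15 = 16/15)
(f(-6) - 1144)*(2206 + 1899) = (16/15 - 1144)*(2206 + 1899) = -17144/15*4105 = -14075224/3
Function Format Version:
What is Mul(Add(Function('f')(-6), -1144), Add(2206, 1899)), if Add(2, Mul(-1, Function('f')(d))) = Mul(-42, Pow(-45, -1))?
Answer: Rational(-14075224, 3) ≈ -4.6917e+6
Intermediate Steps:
Function('f')(d) = Rational(16, 15) (Function('f')(d) = Add(2, Mul(-1, Mul(-42, Pow(-45, -1)))) = Add(2, Mul(-1, Mul(-42, Rational(-1, 45)))) = Add(2, Mul(-1, Rational(14, 15))) = Add(2, Rational(-14, 15)) = Rational(16, 15))
Mul(Add(Function('f')(-6), -1144), Add(2206, 1899)) = Mul(Add(Rational(16, 15), -1144), Add(2206, 1899)) = Mul(Rational(-17144, 15), 4105) = Rational(-14075224, 3)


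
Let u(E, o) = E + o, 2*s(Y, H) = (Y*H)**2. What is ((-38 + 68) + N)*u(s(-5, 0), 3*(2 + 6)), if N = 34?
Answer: 1536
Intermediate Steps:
s(Y, H) = H**2*Y**2/2 (s(Y, H) = (Y*H)**2/2 = (H*Y)**2/2 = (H**2*Y**2)/2 = H**2*Y**2/2)
((-38 + 68) + N)*u(s(-5, 0), 3*(2 + 6)) = ((-38 + 68) + 34)*((1/2)*0**2*(-5)**2 + 3*(2 + 6)) = (30 + 34)*((1/2)*0*25 + 3*8) = 64*(0 + 24) = 64*24 = 1536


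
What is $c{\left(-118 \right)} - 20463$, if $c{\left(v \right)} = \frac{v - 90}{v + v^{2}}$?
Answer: $- \frac{10865861}{531} \approx -20463.0$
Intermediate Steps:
$c{\left(v \right)} = \frac{-90 + v}{v + v^{2}}$
$c{\left(-118 \right)} - 20463 = \frac{-90 - 118}{\left(-118\right) \left(1 - 118\right)} - 20463 = \left(- \frac{1}{118}\right) \frac{1}{-117} \left(-208\right) - 20463 = \left(- \frac{1}{118}\right) \left(- \frac{1}{117}\right) \left(-208\right) - 20463 = - \frac{8}{531} - 20463 = - \frac{10865861}{531}$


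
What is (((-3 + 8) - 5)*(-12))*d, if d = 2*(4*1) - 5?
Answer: 0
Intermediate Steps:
d = 3 (d = 2*4 - 5 = 8 - 5 = 3)
(((-3 + 8) - 5)*(-12))*d = (((-3 + 8) - 5)*(-12))*3 = ((5 - 5)*(-12))*3 = (0*(-12))*3 = 0*3 = 0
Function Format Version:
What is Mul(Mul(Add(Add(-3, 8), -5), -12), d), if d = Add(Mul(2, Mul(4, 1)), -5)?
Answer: 0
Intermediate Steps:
d = 3 (d = Add(Mul(2, 4), -5) = Add(8, -5) = 3)
Mul(Mul(Add(Add(-3, 8), -5), -12), d) = Mul(Mul(Add(Add(-3, 8), -5), -12), 3) = Mul(Mul(Add(5, -5), -12), 3) = Mul(Mul(0, -12), 3) = Mul(0, 3) = 0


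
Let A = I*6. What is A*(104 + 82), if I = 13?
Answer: 14508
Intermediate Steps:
A = 78 (A = 13*6 = 78)
A*(104 + 82) = 78*(104 + 82) = 78*186 = 14508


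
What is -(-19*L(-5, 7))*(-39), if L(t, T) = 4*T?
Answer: -20748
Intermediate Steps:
-(-19*L(-5, 7))*(-39) = -(-76*7)*(-39) = -(-19*28)*(-39) = -(-532)*(-39) = -1*20748 = -20748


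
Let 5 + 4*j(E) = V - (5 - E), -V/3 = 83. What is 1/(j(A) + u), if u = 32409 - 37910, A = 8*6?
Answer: -4/22215 ≈ -0.00018006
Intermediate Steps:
V = -249 (V = -3*83 = -249)
A = 48
u = -5501
j(E) = -259/4 + E/4 (j(E) = -5/4 + (-249 - (5 - E))/4 = -5/4 + (-249 + (-5 + E))/4 = -5/4 + (-254 + E)/4 = -5/4 + (-127/2 + E/4) = -259/4 + E/4)
1/(j(A) + u) = 1/((-259/4 + (1/4)*48) - 5501) = 1/((-259/4 + 12) - 5501) = 1/(-211/4 - 5501) = 1/(-22215/4) = -4/22215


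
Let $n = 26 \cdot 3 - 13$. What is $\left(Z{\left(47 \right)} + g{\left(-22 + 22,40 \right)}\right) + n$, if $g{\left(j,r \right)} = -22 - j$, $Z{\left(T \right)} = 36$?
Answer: $79$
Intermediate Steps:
$n = 65$ ($n = 78 - 13 = 65$)
$\left(Z{\left(47 \right)} + g{\left(-22 + 22,40 \right)}\right) + n = \left(36 - 22\right) + 65 = 14 + 65 = 79$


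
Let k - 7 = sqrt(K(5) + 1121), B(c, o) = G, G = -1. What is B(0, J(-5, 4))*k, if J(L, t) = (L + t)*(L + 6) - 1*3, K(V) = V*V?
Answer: -7 - sqrt(1146) ≈ -40.853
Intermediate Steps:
K(V) = V**2
J(L, t) = -3 + (6 + L)*(L + t) (J(L, t) = (L + t)*(6 + L) - 3 = (6 + L)*(L + t) - 3 = -3 + (6 + L)*(L + t))
B(c, o) = -1
k = 7 + sqrt(1146) (k = 7 + sqrt(5**2 + 1121) = 7 + sqrt(25 + 1121) = 7 + sqrt(1146) ≈ 40.853)
B(0, J(-5, 4))*k = -(7 + sqrt(1146)) = -7 - sqrt(1146)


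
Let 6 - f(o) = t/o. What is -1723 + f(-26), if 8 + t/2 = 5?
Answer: -22324/13 ≈ -1717.2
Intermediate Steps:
t = -6 (t = -16 + 2*5 = -16 + 10 = -6)
f(o) = 6 + 6/o (f(o) = 6 - (-6)/o = 6 + 6/o)
-1723 + f(-26) = -1723 + (6 + 6/(-26)) = -1723 + (6 + 6*(-1/26)) = -1723 + (6 - 3/13) = -1723 + 75/13 = -22324/13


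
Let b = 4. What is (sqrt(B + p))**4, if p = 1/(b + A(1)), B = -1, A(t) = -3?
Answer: 0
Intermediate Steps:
p = 1 (p = 1/(4 - 3) = 1/1 = 1)
(sqrt(B + p))**4 = (sqrt(-1 + 1))**4 = (sqrt(0))**4 = 0**4 = 0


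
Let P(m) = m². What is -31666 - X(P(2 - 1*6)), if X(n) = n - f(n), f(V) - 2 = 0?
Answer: -31680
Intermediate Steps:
f(V) = 2 (f(V) = 2 + 0 = 2)
X(n) = -2 + n (X(n) = n - 1*2 = n - 2 = -2 + n)
-31666 - X(P(2 - 1*6)) = -31666 - (-2 + (2 - 1*6)²) = -31666 - (-2 + (2 - 6)²) = -31666 - (-2 + (-4)²) = -31666 - (-2 + 16) = -31666 - 1*14 = -31666 - 14 = -31680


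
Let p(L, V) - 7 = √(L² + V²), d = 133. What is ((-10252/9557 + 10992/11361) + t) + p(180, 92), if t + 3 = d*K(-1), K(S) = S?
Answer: -4672621787/36192359 + 4*√2554 ≈ 73.043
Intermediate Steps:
t = -136 (t = -3 + 133*(-1) = -3 - 133 = -136)
p(L, V) = 7 + √(L² + V²)
((-10252/9557 + 10992/11361) + t) + p(180, 92) = ((-10252/9557 + 10992/11361) - 136) + (7 + √(180² + 92²)) = ((-10252*1/9557 + 10992*(1/11361)) - 136) + (7 + √(32400 + 8464)) = ((-10252/9557 + 3664/3787) - 136) + (7 + √40864) = (-3807476/36192359 - 136) + (7 + 4*√2554) = -4925968300/36192359 + (7 + 4*√2554) = -4672621787/36192359 + 4*√2554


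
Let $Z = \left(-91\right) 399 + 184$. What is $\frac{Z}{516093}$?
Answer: $- \frac{36125}{516093} \approx -0.069997$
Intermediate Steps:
$Z = -36125$ ($Z = -36309 + 184 = -36125$)
$\frac{Z}{516093} = - \frac{36125}{516093}$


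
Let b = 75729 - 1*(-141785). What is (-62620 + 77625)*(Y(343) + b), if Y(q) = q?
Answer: 3268944285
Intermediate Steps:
b = 217514 (b = 75729 + 141785 = 217514)
(-62620 + 77625)*(Y(343) + b) = (-62620 + 77625)*(343 + 217514) = 15005*217857 = 3268944285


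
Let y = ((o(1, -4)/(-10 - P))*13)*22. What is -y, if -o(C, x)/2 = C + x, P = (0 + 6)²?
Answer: 858/23 ≈ 37.304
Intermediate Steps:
P = 36 (P = 6² = 36)
o(C, x) = -2*C - 2*x (o(C, x) = -2*(C + x) = -2*C - 2*x)
y = -858/23 (y = (((-2*1 - 2*(-4))/(-10 - 1*36))*13)*22 = (((-2 + 8)/(-10 - 36))*13)*22 = ((6/(-46))*13)*22 = ((6*(-1/46))*13)*22 = -3/23*13*22 = -39/23*22 = -858/23 ≈ -37.304)
-y = -1*(-858/23) = 858/23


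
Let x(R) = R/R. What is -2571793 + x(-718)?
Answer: -2571792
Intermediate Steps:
x(R) = 1
-2571793 + x(-718) = -2571793 + 1 = -2571792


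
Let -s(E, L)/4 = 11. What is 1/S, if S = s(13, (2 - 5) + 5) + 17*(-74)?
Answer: -1/1302 ≈ -0.00076805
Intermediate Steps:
s(E, L) = -44 (s(E, L) = -4*11 = -44)
S = -1302 (S = -44 + 17*(-74) = -44 - 1258 = -1302)
1/S = 1/(-1302) = -1/1302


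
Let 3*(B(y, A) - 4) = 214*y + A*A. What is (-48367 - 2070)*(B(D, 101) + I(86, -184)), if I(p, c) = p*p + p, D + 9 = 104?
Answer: -890868731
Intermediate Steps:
D = 95 (D = -9 + 104 = 95)
I(p, c) = p + p² (I(p, c) = p² + p = p + p²)
B(y, A) = 4 + A²/3 + 214*y/3 (B(y, A) = 4 + (214*y + A*A)/3 = 4 + (214*y + A²)/3 = 4 + (A² + 214*y)/3 = 4 + (A²/3 + 214*y/3) = 4 + A²/3 + 214*y/3)
(-48367 - 2070)*(B(D, 101) + I(86, -184)) = (-48367 - 2070)*((4 + (⅓)*101² + (214/3)*95) + 86*(1 + 86)) = -50437*((4 + (⅓)*10201 + 20330/3) + 86*87) = -50437*((4 + 10201/3 + 20330/3) + 7482) = -50437*(10181 + 7482) = -50437*17663 = -890868731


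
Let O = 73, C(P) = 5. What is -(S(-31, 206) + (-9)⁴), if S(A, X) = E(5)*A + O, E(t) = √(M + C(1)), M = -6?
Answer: -6634 + 31*I ≈ -6634.0 + 31.0*I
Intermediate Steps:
E(t) = I (E(t) = √(-6 + 5) = √(-1) = I)
S(A, X) = 73 + I*A (S(A, X) = I*A + 73 = 73 + I*A)
-(S(-31, 206) + (-9)⁴) = -((73 + I*(-31)) + (-9)⁴) = -((73 - 31*I) + 6561) = -(6634 - 31*I) = -6634 + 31*I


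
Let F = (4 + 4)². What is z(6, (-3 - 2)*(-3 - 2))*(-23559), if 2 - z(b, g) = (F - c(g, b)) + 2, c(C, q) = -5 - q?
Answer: 1766925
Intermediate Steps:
F = 64 (F = 8² = 64)
z(b, g) = -69 - b (z(b, g) = 2 - ((64 - (-5 - b)) + 2) = 2 - ((64 + (5 + b)) + 2) = 2 - ((69 + b) + 2) = 2 - (71 + b) = 2 + (-71 - b) = -69 - b)
z(6, (-3 - 2)*(-3 - 2))*(-23559) = (-69 - 1*6)*(-23559) = (-69 - 6)*(-23559) = -75*(-23559) = 1766925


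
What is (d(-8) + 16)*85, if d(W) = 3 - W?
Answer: 2295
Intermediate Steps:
(d(-8) + 16)*85 = ((3 - 1*(-8)) + 16)*85 = ((3 + 8) + 16)*85 = (11 + 16)*85 = 27*85 = 2295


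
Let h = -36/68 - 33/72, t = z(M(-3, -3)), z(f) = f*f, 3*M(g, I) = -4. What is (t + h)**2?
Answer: 935089/1498176 ≈ 0.62415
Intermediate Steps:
M(g, I) = -4/3 (M(g, I) = (1/3)*(-4) = -4/3)
z(f) = f**2
t = 16/9 (t = (-4/3)**2 = 16/9 ≈ 1.7778)
h = -403/408 (h = -36*1/68 - 33*1/72 = -9/17 - 11/24 = -403/408 ≈ -0.98775)
(t + h)**2 = (16/9 - 403/408)**2 = (967/1224)**2 = 935089/1498176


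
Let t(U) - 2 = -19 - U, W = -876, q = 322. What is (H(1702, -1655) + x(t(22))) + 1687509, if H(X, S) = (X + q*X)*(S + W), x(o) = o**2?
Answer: -1389718096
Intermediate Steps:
t(U) = -17 - U (t(U) = 2 + (-19 - U) = -17 - U)
H(X, S) = 323*X*(-876 + S) (H(X, S) = (X + 322*X)*(S - 876) = (323*X)*(-876 + S) = 323*X*(-876 + S))
(H(1702, -1655) + x(t(22))) + 1687509 = (323*1702*(-876 - 1655) + (-17 - 1*22)**2) + 1687509 = (323*1702*(-2531) + (-17 - 22)**2) + 1687509 = (-1391407126 + (-39)**2) + 1687509 = (-1391407126 + 1521) + 1687509 = -1391405605 + 1687509 = -1389718096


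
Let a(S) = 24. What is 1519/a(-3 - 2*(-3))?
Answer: 1519/24 ≈ 63.292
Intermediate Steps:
1519/a(-3 - 2*(-3)) = 1519/24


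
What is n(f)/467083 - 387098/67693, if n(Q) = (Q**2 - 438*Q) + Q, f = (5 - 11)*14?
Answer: -177844378682/31618249519 ≈ -5.6247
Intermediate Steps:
f = -84 (f = -6*14 = -84)
n(Q) = Q**2 - 437*Q
n(f)/467083 - 387098/67693 = -84*(-437 - 84)/467083 - 387098/67693 = -84*(-521)*(1/467083) - 387098*1/67693 = 43764*(1/467083) - 387098/67693 = 43764/467083 - 387098/67693 = -177844378682/31618249519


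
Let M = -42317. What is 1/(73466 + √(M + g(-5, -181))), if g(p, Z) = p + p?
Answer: 73466/5397295483 - 3*I*√4703/5397295483 ≈ 1.3612e-5 - 3.8118e-8*I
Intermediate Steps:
g(p, Z) = 2*p
1/(73466 + √(M + g(-5, -181))) = 1/(73466 + √(-42317 + 2*(-5))) = 1/(73466 + √(-42317 - 10)) = 1/(73466 + √(-42327)) = 1/(73466 + 3*I*√4703)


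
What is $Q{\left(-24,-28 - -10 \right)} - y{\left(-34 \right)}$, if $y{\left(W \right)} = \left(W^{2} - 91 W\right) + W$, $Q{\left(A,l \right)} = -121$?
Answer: $-4337$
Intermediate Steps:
$y{\left(W \right)} = W^{2} - 90 W$
$Q{\left(-24,-28 - -10 \right)} - y{\left(-34 \right)} = -121 - - 34 \left(-90 - 34\right) = -121 - \left(-34\right) \left(-124\right) = -121 - 4216 = -4337$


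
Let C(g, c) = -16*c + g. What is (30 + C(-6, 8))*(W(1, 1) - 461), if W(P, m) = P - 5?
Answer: 48360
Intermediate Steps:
C(g, c) = g - 16*c
W(P, m) = -5 + P
(30 + C(-6, 8))*(W(1, 1) - 461) = (30 + (-6 - 16*8))*((-5 + 1) - 461) = (30 + (-6 - 128))*(-4 - 461) = (30 - 134)*(-465) = -104*(-465) = 48360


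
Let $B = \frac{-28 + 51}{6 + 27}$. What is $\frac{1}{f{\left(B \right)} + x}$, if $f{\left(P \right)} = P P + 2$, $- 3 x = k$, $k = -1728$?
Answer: $\frac{1089}{629971} \approx 0.0017287$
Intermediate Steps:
$B = \frac{23}{33} \approx 0.69697$
$x = 576$ ($x = \left(- \frac{1}{3}\right) \left(-1728\right) = 576$)
$f{\left(P \right)} = 2 + P^{2}$ ($f{\left(P \right)} = P^{2} + 2 = 2 + P^{2}$)
$\frac{1}{f{\left(B \right)} + x} = \frac{1}{\left(2 + \left(\frac{23}{33}\right)^{2}\right) + 576} = \frac{1}{\left(2 + \frac{529}{1089}\right) + 576} = \frac{1}{\frac{2707}{1089} + 576} = \frac{1}{\frac{629971}{1089}} = \frac{1089}{629971}$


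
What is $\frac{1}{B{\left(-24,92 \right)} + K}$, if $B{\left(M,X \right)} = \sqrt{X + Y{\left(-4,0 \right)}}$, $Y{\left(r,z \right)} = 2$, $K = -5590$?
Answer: $- \frac{2795}{15624003} - \frac{\sqrt{94}}{31248006} \approx -0.0001792$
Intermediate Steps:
$B{\left(M,X \right)} = \sqrt{2 + X}$ ($B{\left(M,X \right)} = \sqrt{X + 2} = \sqrt{2 + X}$)
$\frac{1}{B{\left(-24,92 \right)} + K} = \frac{1}{\sqrt{2 + 92} - 5590} = \frac{1}{\sqrt{94} - 5590} = \frac{1}{-5590 + \sqrt{94}}$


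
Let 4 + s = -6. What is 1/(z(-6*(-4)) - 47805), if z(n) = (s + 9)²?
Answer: -1/47804 ≈ -2.0919e-5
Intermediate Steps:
s = -10 (s = -4 - 6 = -10)
z(n) = 1 (z(n) = (-10 + 9)² = (-1)² = 1)
1/(z(-6*(-4)) - 47805) = 1/(1 - 47805) = 1/(-47804) = -1/47804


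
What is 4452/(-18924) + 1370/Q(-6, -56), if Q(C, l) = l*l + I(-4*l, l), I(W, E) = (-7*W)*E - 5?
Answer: -31577879/143410803 ≈ -0.22019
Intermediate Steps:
I(W, E) = -5 - 7*E*W (I(W, E) = -7*E*W - 5 = -5 - 7*E*W)
Q(C, l) = -5 + 29*l**2 (Q(C, l) = l*l + (-5 - 7*l*(-4*l)) = l**2 + (-5 + 28*l**2) = -5 + 29*l**2)
4452/(-18924) + 1370/Q(-6, -56) = 4452/(-18924) + 1370/(-5 + 29*(-56)**2) = 4452*(-1/18924) + 1370/(-5 + 29*3136) = -371/1577 + 1370/(-5 + 90944) = -371/1577 + 1370/90939 = -31577879/143410803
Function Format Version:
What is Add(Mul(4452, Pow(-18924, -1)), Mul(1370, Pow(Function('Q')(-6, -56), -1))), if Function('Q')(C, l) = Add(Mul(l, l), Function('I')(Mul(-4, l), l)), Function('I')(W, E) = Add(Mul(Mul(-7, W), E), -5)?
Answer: Rational(-31577879, 143410803) ≈ -0.22019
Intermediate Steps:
Function('I')(W, E) = Add(-5, Mul(-7, E, W)) (Function('I')(W, E) = Add(Mul(-7, E, W), -5) = Add(-5, Mul(-7, E, W)))
Function('Q')(C, l) = Add(-5, Mul(29, Pow(l, 2))) (Function('Q')(C, l) = Add(Mul(l, l), Add(-5, Mul(-7, l, Mul(-4, l)))) = Add(Pow(l, 2), Add(-5, Mul(28, Pow(l, 2)))) = Add(-5, Mul(29, Pow(l, 2))))
Add(Mul(4452, Pow(-18924, -1)), Mul(1370, Pow(Function('Q')(-6, -56), -1))) = Add(Mul(4452, Pow(-18924, -1)), Mul(1370, Pow(Add(-5, Mul(29, Pow(-56, 2))), -1))) = Add(Mul(4452, Rational(-1, 18924)), Mul(1370, Pow(Add(-5, Mul(29, 3136)), -1))) = Add(Rational(-371, 1577), Mul(1370, Pow(Add(-5, 90944), -1))) = Add(Rational(-371, 1577), Mul(1370, Pow(90939, -1))) = Add(Rational(-371, 1577), Mul(1370, Rational(1, 90939))) = Add(Rational(-371, 1577), Rational(1370, 90939)) = Rational(-31577879, 143410803)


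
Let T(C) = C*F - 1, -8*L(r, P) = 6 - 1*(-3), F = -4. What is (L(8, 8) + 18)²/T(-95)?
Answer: 18225/24256 ≈ 0.75136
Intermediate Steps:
L(r, P) = -9/8 (L(r, P) = -(6 - 1*(-3))/8 = -(6 + 3)/8 = -⅛*9 = -9/8)
T(C) = -1 - 4*C (T(C) = C*(-4) - 1 = -4*C - 1 = -1 - 4*C)
(L(8, 8) + 18)²/T(-95) = (-9/8 + 18)²/(-1 - 4*(-95)) = (135/8)²/(-1 + 380) = (18225/64)/379 = (18225/64)*(1/379) = 18225/24256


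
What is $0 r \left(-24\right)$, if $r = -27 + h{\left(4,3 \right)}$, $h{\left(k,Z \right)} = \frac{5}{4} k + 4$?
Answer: $0$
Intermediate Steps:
$h{\left(k,Z \right)} = 4 + \frac{5 k}{4}$ ($h{\left(k,Z \right)} = 5 \cdot \frac{1}{4} k + 4 = \frac{5 k}{4} + 4 = 4 + \frac{5 k}{4}$)
$r = -18$ ($r = -27 + \left(4 + \frac{5}{4} \cdot 4\right) = -27 + \left(4 + 5\right) = -27 + 9 = -18$)
$0 r \left(-24\right) = 0 \left(-18\right) \left(-24\right) = 0 \left(-24\right) = 0$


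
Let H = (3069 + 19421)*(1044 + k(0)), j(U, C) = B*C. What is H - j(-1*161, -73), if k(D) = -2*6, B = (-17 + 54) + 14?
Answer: 23213403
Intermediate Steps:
B = 51 (B = 37 + 14 = 51)
k(D) = -12
j(U, C) = 51*C
H = 23209680 (H = (3069 + 19421)*(1044 - 12) = 22490*1032 = 23209680)
H - j(-1*161, -73) = 23209680 - 51*(-73) = 23209680 - 1*(-3723) = 23209680 + 3723 = 23213403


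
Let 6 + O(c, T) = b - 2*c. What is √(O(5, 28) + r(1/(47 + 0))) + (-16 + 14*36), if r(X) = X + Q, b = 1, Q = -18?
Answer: 488 + 5*I*√2914/47 ≈ 488.0 + 5.7427*I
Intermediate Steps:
O(c, T) = -5 - 2*c (O(c, T) = -6 + (1 - 2*c) = -5 - 2*c)
r(X) = -18 + X (r(X) = X - 18 = -18 + X)
√(O(5, 28) + r(1/(47 + 0))) + (-16 + 14*36) = √((-5 - 2*5) + (-18 + 1/(47 + 0))) + (-16 + 14*36) = √((-5 - 10) + (-18 + 1/47)) + (-16 + 504) = √(-15 + (-18 + 1/47)) + 488 = √(-15 - 845/47) + 488 = √(-1550/47) + 488 = 5*I*√2914/47 + 488 = 488 + 5*I*√2914/47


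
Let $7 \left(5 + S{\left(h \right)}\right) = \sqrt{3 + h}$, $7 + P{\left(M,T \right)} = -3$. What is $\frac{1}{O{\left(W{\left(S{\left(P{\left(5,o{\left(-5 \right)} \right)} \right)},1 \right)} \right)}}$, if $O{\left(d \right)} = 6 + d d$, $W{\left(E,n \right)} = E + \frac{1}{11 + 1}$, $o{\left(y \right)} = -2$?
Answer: $\frac{1008 i}{1416 \sqrt{7} + 30271 i} \approx 0.032797 + 0.004059 i$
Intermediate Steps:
$P{\left(M,T \right)} = -10$ ($P{\left(M,T \right)} = -7 - 3 = -10$)
$S{\left(h \right)} = -5 + \frac{\sqrt{3 + h}}{7}$
$W{\left(E,n \right)} = \frac{1}{12} + E$ ($W{\left(E,n \right)} = E + \frac{1}{12} = \frac{1}{12} + E$)
$O{\left(d \right)} = 6 + d^{2}$
$\frac{1}{O{\left(W{\left(S{\left(P{\left(5,o{\left(-5 \right)} \right)} \right)},1 \right)} \right)}} = \frac{1}{6 + \left(\frac{1}{12} - \left(5 - \frac{\sqrt{3 - 10}}{7}\right)\right)^{2}} = \frac{1}{6 + \left(\frac{1}{12} - \left(5 - \frac{\sqrt{-7}}{7}\right)\right)^{2}} = \frac{1}{6 + \left(\frac{1}{12} - \left(5 - \frac{i \sqrt{7}}{7}\right)\right)^{2}} = \frac{1}{6 + \left(- \frac{59}{12} + \frac{i \sqrt{7}}{7}\right)^{2}}$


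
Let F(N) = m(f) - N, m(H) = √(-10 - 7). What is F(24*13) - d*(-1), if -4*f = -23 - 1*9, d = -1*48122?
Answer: -48434 + I*√17 ≈ -48434.0 + 4.1231*I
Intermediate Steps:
d = -48122
f = 8 (f = -(-23 - 1*9)/4 = -(-23 - 9)/4 = -¼*(-32) = 8)
m(H) = I*√17 (m(H) = √(-17) = I*√17)
F(N) = -N + I*√17 (F(N) = I*√17 - N = -N + I*√17)
F(24*13) - d*(-1) = (-24*13 + I*√17) - (-48122)*(-1) = (-1*312 + I*√17) - 1*48122 = (-312 + I*√17) - 48122 = -48434 + I*√17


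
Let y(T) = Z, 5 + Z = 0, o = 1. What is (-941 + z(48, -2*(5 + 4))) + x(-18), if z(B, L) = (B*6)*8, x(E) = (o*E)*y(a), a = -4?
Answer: 1453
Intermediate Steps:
Z = -5 (Z = -5 + 0 = -5)
y(T) = -5
x(E) = -5*E (x(E) = (1*E)*(-5) = E*(-5) = -5*E)
z(B, L) = 48*B (z(B, L) = (6*B)*8 = 48*B)
(-941 + z(48, -2*(5 + 4))) + x(-18) = (-941 + 48*48) - 5*(-18) = (-941 + 2304) + 90 = 1363 + 90 = 1453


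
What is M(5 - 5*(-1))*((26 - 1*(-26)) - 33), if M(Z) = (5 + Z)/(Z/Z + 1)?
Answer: 285/2 ≈ 142.50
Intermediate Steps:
M(Z) = 5/2 + Z/2 (M(Z) = (5 + Z)/(1 + 1) = (5 + Z)/2 = (5 + Z)*(½) = 5/2 + Z/2)
M(5 - 5*(-1))*((26 - 1*(-26)) - 33) = (5/2 + (5 - 5*(-1))/2)*((26 - 1*(-26)) - 33) = (5/2 + (5 + 5)/2)*((26 + 26) - 33) = (5/2 + (½)*10)*(52 - 33) = (5/2 + 5)*19 = (15/2)*19 = 285/2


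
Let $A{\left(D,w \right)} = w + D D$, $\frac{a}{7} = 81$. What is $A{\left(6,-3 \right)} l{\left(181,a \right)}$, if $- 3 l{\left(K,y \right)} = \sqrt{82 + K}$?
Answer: $- 11 \sqrt{263} \approx -178.39$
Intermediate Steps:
$a = 567$ ($a = 7 \cdot 81 = 567$)
$A{\left(D,w \right)} = w + D^{2}$
$l{\left(K,y \right)} = - \frac{\sqrt{82 + K}}{3}$
$A{\left(6,-3 \right)} l{\left(181,a \right)} = \left(-3 + 6^{2}\right) \left(- \frac{\sqrt{82 + 181}}{3}\right) = \left(-3 + 36\right) \left(- \frac{\sqrt{263}}{3}\right) = 33 \left(- \frac{\sqrt{263}}{3}\right) = - 11 \sqrt{263}$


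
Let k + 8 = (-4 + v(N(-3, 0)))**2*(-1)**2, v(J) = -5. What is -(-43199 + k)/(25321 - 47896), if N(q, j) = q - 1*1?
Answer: -43126/22575 ≈ -1.9103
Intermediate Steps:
N(q, j) = -1 + q (N(q, j) = q - 1 = -1 + q)
k = 73 (k = -8 + (-4 - 5)**2*(-1)**2 = -8 + (-9)**2*1 = -8 + 81*1 = -8 + 81 = 73)
-(-43199 + k)/(25321 - 47896) = -(-43199 + 73)/(25321 - 47896) = -(-43126)/(-22575) = -(-43126)*(-1)/22575 = -1*43126/22575 = -43126/22575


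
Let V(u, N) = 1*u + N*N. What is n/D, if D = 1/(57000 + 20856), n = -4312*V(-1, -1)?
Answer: 0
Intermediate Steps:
V(u, N) = u + N**2
n = 0 (n = -4312*(-1 + (-1)**2) = -4312*(-1 + 1) = -4312*0 = 0)
D = 1/77856 ≈ 1.2844e-5
n/D = 0/(1/77856) = 0*77856 = 0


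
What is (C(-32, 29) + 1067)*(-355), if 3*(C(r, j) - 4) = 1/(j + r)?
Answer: -3421490/9 ≈ -3.8017e+5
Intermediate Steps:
C(r, j) = 4 + 1/(3*(j + r))
(C(-32, 29) + 1067)*(-355) = ((1/3 + 4*29 + 4*(-32))/(29 - 32) + 1067)*(-355) = ((1/3 + 116 - 128)/(-3) + 1067)*(-355) = (-1/3*(-35/3) + 1067)*(-355) = (35/9 + 1067)*(-355) = (9638/9)*(-355) = -3421490/9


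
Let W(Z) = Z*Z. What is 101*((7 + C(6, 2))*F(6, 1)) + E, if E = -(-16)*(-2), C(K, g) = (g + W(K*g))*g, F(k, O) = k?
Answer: 181162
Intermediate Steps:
W(Z) = Z²
C(K, g) = g*(g + K²*g²) (C(K, g) = (g + (K*g)²)*g = (g + K²*g²)*g = g*(g + K²*g²))
E = -32 (E = -1*32 = -32)
101*((7 + C(6, 2))*F(6, 1)) + E = 101*((7 + 2²*(1 + 2*6²))*6) - 32 = 101*((7 + 4*(1 + 2*36))*6) - 32 = 101*((7 + 4*(1 + 72))*6) - 32 = 101*((7 + 4*73)*6) - 32 = 101*((7 + 292)*6) - 32 = 101*(299*6) - 32 = 101*1794 - 32 = 181194 - 32 = 181162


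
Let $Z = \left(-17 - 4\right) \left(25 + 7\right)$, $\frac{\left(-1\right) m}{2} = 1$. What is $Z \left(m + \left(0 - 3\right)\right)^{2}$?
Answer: $-16800$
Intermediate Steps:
$m = -2$ ($m = \left(-2\right) 1 = -2$)
$Z = -672$ ($Z = \left(-21\right) 32 = -672$)
$Z \left(m + \left(0 - 3\right)\right)^{2} = - 672 \left(-2 + \left(0 - 3\right)\right)^{2} = - 672 \left(-2 - 3\right)^{2} = - 672 \left(-5\right)^{2} = \left(-672\right) 25 = -16800$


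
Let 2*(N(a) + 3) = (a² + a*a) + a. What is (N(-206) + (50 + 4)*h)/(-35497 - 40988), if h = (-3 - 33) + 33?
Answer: -14056/25495 ≈ -0.55132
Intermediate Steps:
h = -3 (h = -36 + 33 = -3)
N(a) = -3 + a² + a/2 (N(a) = -3 + ((a² + a*a) + a)/2 = -3 + ((a² + a²) + a)/2 = -3 + (2*a² + a)/2 = -3 + (a + 2*a²)/2 = -3 + (a² + a/2) = -3 + a² + a/2)
(N(-206) + (50 + 4)*h)/(-35497 - 40988) = ((-3 + (-206)² + (½)*(-206)) + (50 + 4)*(-3))/(-35497 - 40988) = ((-3 + 42436 - 103) + 54*(-3))/(-76485) = (42330 - 162)*(-1/76485) = 42168*(-1/76485) = -14056/25495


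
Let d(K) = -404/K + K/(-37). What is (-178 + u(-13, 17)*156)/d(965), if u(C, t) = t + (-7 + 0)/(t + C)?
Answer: -78586705/946173 ≈ -83.057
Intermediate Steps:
u(C, t) = t - 7/(C + t)
d(K) = -404/K - K/37 (d(K) = -404/K + K*(-1/37) = -404/K - K/37)
(-178 + u(-13, 17)*156)/d(965) = (-178 + ((-7 + 17² - 13*17)/(-13 + 17))*156)/(-404/965 - 1/37*965) = (-178 + ((-7 + 289 - 221)/4)*156)/(-404*1/965 - 965/37) = (-178 + ((¼)*61)*156)/(-404/965 - 965/37) = (-178 + (61/4)*156)/(-946173/35705) = (-178 + 2379)*(-35705/946173) = 2201*(-35705/946173) = -78586705/946173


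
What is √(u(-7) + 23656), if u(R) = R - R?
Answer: 2*√5914 ≈ 153.81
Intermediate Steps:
u(R) = 0
√(u(-7) + 23656) = √(0 + 23656) = √23656 = 2*√5914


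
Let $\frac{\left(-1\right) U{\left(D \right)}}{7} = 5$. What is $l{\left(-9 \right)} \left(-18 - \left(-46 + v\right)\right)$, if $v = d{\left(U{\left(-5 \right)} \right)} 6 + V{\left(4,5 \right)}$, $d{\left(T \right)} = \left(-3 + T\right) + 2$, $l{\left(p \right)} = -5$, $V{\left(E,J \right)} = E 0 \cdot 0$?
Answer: $-1220$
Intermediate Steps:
$V{\left(E,J \right)} = 0$ ($V{\left(E,J \right)} = 0 \cdot 0 = 0$)
$U{\left(D \right)} = -35$ ($U{\left(D \right)} = \left(-7\right) 5 = -35$)
$d{\left(T \right)} = -1 + T$
$v = -216$ ($v = \left(-1 - 35\right) 6 + 0 = \left(-36\right) 6 + 0 = -216 + 0 = -216$)
$l{\left(-9 \right)} \left(-18 - \left(-46 + v\right)\right) = - 5 \left(-18 + \left(46 - -216\right)\right) = - 5 \left(-18 + \left(46 + 216\right)\right) = - 5 \left(-18 + 262\right) = \left(-5\right) 244 = -1220$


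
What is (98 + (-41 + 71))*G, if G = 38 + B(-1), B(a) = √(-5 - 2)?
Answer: 4864 + 128*I*√7 ≈ 4864.0 + 338.66*I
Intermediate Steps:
B(a) = I*√7 (B(a) = √(-7) = I*√7)
G = 38 + I*√7 ≈ 38.0 + 2.6458*I
(98 + (-41 + 71))*G = (98 + (-41 + 71))*(38 + I*√7) = (98 + 30)*(38 + I*√7) = 128*(38 + I*√7) = 4864 + 128*I*√7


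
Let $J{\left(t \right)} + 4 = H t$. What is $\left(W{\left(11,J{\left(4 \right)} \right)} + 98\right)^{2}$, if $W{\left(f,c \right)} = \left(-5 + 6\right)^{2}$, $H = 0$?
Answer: $9801$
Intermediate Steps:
$J{\left(t \right)} = -4$ ($J{\left(t \right)} = -4 + 0 t = -4 + 0 = -4$)
$W{\left(f,c \right)} = 1$ ($W{\left(f,c \right)} = 1^{2} = 1$)
$\left(W{\left(11,J{\left(4 \right)} \right)} + 98\right)^{2} = \left(1 + 98\right)^{2} = 99^{2} = 9801$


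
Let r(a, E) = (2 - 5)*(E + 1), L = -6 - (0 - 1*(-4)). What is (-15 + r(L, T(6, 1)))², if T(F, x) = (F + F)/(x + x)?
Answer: 1296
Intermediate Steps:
T(F, x) = F/x (T(F, x) = (2*F)/((2*x)) = (2*F)*(1/(2*x)) = F/x)
L = -10 (L = -6 - (0 + 4) = -6 - 1*4 = -6 - 4 = -10)
r(a, E) = -3 - 3*E (r(a, E) = -3*(1 + E) = -3 - 3*E)
(-15 + r(L, T(6, 1)))² = (-15 + (-3 - 18/1))² = (-15 + (-3 - 18))² = (-15 - 21)² = (-36)² = 1296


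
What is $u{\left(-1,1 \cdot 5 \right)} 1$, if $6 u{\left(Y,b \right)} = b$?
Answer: $\frac{5}{6} \approx 0.83333$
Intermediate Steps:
$u{\left(Y,b \right)} = \frac{b}{6}$
$u{\left(-1,1 \cdot 5 \right)} 1 = \frac{1 \cdot 5}{6} \cdot 1 = \frac{1}{6} \cdot 5 \cdot 1 = \frac{5}{6} \cdot 1 = \frac{5}{6}$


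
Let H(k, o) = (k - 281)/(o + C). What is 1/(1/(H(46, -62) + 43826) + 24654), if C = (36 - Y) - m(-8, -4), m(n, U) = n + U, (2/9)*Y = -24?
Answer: 87647/2160849140 ≈ 4.0561e-5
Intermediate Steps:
Y = -108 (Y = (9/2)*(-24) = -108)
m(n, U) = U + n
C = 156 (C = (36 - 1*(-108)) - (-4 - 8) = (36 + 108) - 1*(-12) = 144 + 12 = 156)
H(k, o) = (-281 + k)/(156 + o) (H(k, o) = (k - 281)/(o + 156) = (-281 + k)/(156 + o))
1/(1/(H(46, -62) + 43826) + 24654) = 1/(1/((-281 + 46)/(156 - 62) + 43826) + 24654) = 1/(1/(-235/94 + 43826) + 24654) = 1/(1/((1/94)*(-235) + 43826) + 24654) = 1/(1/(-5/2 + 43826) + 24654) = 1/(1/(87647/2) + 24654) = 1/(2/87647 + 24654) = 1/(2160849140/87647) = 87647/2160849140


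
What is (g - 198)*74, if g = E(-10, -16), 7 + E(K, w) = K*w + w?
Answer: -4514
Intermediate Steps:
E(K, w) = -7 + w + K*w (E(K, w) = -7 + (K*w + w) = -7 + (w + K*w) = -7 + w + K*w)
g = 137 (g = -7 - 16 - 10*(-16) = -7 - 16 + 160 = 137)
(g - 198)*74 = (137 - 198)*74 = -61*74 = -4514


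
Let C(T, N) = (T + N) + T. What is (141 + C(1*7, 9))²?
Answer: 26896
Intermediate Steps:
C(T, N) = N + 2*T (C(T, N) = (N + T) + T = N + 2*T)
(141 + C(1*7, 9))² = (141 + (9 + 2*(1*7)))² = (141 + (9 + 2*7))² = (141 + (9 + 14))² = (141 + 23)² = 164² = 26896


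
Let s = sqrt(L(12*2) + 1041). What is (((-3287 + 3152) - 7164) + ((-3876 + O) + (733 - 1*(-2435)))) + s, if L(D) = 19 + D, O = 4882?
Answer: -3125 + 2*sqrt(271) ≈ -3092.1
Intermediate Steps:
s = 2*sqrt(271) (s = sqrt((19 + 12*2) + 1041) = sqrt((19 + 24) + 1041) = sqrt(43 + 1041) = sqrt(1084) = 2*sqrt(271) ≈ 32.924)
(((-3287 + 3152) - 7164) + ((-3876 + O) + (733 - 1*(-2435)))) + s = (((-3287 + 3152) - 7164) + ((-3876 + 4882) + (733 - 1*(-2435)))) + 2*sqrt(271) = ((-135 - 7164) + (1006 + (733 + 2435))) + 2*sqrt(271) = (-7299 + (1006 + 3168)) + 2*sqrt(271) = (-7299 + 4174) + 2*sqrt(271) = -3125 + 2*sqrt(271)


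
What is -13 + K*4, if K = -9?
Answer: -49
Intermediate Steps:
-13 + K*4 = -13 - 9*4 = -13 - 36 = -49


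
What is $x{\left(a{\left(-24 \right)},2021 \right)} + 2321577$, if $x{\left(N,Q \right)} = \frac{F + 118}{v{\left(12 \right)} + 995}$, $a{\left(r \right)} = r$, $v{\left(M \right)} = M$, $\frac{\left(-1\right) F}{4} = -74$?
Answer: $\frac{2337828453}{1007} \approx 2.3216 \cdot 10^{6}$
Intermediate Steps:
$F = 296$ ($F = \left(-4\right) \left(-74\right) = 296$)
$x{\left(N,Q \right)} = \frac{414}{1007}$ ($x{\left(N,Q \right)} = \frac{296 + 118}{12 + 995} = \frac{414}{1007}$)
$x{\left(a{\left(-24 \right)},2021 \right)} + 2321577 = \frac{414}{1007} + 2321577 = \frac{2337828453}{1007}$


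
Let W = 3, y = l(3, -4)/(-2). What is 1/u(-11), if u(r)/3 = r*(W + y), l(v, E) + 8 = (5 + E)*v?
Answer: -2/363 ≈ -0.0055096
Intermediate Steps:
l(v, E) = -8 + v*(5 + E) (l(v, E) = -8 + (5 + E)*v = -8 + v*(5 + E))
y = 5/2 (y = (-8 + 5*3 - 4*3)/(-2) = (-8 + 15 - 12)*(-½) = -5*(-½) = 5/2 ≈ 2.5000)
u(r) = 33*r/2 (u(r) = 3*(r*(3 + 5/2)) = 3*(r*(11/2)) = 3*(11*r/2) = 33*r/2)
1/u(-11) = 1/((33/2)*(-11)) = 1/(-363/2) = -2/363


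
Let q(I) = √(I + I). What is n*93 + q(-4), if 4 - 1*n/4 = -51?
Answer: 20460 + 2*I*√2 ≈ 20460.0 + 2.8284*I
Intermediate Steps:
n = 220 (n = 16 - 4*(-51) = 16 + 204 = 220)
q(I) = √2*√I (q(I) = √(2*I) = √2*√I)
n*93 + q(-4) = 220*93 + √2*√(-4) = 20460 + √2*(2*I) = 20460 + 2*I*√2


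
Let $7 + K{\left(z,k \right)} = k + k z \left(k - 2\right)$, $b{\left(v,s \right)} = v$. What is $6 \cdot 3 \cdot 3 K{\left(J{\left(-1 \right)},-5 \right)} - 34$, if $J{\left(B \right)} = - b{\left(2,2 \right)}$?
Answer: $-4462$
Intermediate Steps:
$J{\left(B \right)} = -2$ ($J{\left(B \right)} = \left(-1\right) 2 = -2$)
$K{\left(z,k \right)} = -7 + k + k z \left(-2 + k\right)$ ($K{\left(z,k \right)} = -7 + \left(k + k z \left(k - 2\right)\right) = -7 + \left(k + k z \left(-2 + k\right)\right) = -7 + k + k z \left(-2 + k\right)$)
$6 \cdot 3 \cdot 3 K{\left(J{\left(-1 \right)},-5 \right)} - 34 = 6 \cdot 3 \cdot 3 \left(-7 - 5 - 2 \left(-5\right)^{2} - \left(-10\right) \left(-2\right)\right) - 34 = 18 \cdot 3 \left(-7 - 5 - 50 - 20\right) - 34 = 54 \left(-7 - 5 - 50 - 20\right) - 34 = 54 \left(-82\right) - 34 = -4428 - 34 = -4462$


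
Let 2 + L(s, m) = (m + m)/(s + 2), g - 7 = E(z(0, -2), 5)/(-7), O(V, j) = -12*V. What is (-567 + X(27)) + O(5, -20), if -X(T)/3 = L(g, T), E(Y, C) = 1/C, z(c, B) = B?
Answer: -100332/157 ≈ -639.06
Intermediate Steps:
g = 244/35 (g = 7 + 1/(5*(-7)) = 7 + (⅕)*(-⅐) = 7 - 1/35 = 244/35 ≈ 6.9714)
L(s, m) = -2 + 2*m/(2 + s) (L(s, m) = -2 + (m + m)/(s + 2) = -2 + (2*m)/(2 + s) = -2 + 2*m/(2 + s))
X(T) = 6 - 105*T/157 (X(T) = -6*(-2 + T - 1*244/35)/(2 + 244/35) = -6*(-2 + T - 244/35)/314/35 = -6*35*(-314/35 + T)/314 = -3*(-2 + 35*T/157) = 6 - 105*T/157)
(-567 + X(27)) + O(5, -20) = (-567 + (6 - 105/157*27)) - 12*5 = (-567 + (6 - 2835/157)) - 60 = (-567 - 1893/157) - 60 = -90912/157 - 60 = -100332/157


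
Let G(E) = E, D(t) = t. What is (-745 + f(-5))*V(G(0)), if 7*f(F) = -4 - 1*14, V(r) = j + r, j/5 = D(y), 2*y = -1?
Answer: 26165/14 ≈ 1868.9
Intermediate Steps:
y = -½ (y = (½)*(-1) = -½ ≈ -0.50000)
j = -5/2 (j = 5*(-½) = -5/2 ≈ -2.5000)
V(r) = -5/2 + r
f(F) = -18/7 (f(F) = (-4 - 1*14)/7 = (-4 - 14)/7 = (⅐)*(-18) = -18/7)
(-745 + f(-5))*V(G(0)) = (-745 - 18/7)*(-5/2 + 0) = -5233/7*(-5/2) = 26165/14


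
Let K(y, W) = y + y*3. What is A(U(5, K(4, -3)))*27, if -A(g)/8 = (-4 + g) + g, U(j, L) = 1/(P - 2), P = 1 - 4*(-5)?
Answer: 15984/19 ≈ 841.26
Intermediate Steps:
P = 21 (P = 1 + 20 = 21)
K(y, W) = 4*y (K(y, W) = y + 3*y = 4*y)
U(j, L) = 1/19 (U(j, L) = 1/(21 - 2) = 1/19)
A(g) = 32 - 16*g (A(g) = -8*((-4 + g) + g) = -8*(-4 + 2*g) = 32 - 16*g)
A(U(5, K(4, -3)))*27 = (32 - 16*1/19)*27 = (32 - 16/19)*27 = (592/19)*27 = 15984/19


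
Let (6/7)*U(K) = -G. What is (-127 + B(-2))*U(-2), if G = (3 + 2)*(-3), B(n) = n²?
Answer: -4305/2 ≈ -2152.5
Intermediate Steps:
G = -15 (G = 5*(-3) = -15)
U(K) = 35/2 (U(K) = 7*(-1*(-15))/6 = (7/6)*15 = 35/2)
(-127 + B(-2))*U(-2) = (-127 + (-2)²)*(35/2) = (-127 + 4)*(35/2) = -123*35/2 = -4305/2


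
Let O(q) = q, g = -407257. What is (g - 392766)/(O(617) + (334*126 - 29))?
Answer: -114289/6096 ≈ -18.748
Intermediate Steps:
(g - 392766)/(O(617) + (334*126 - 29)) = (-407257 - 392766)/(617 + (334*126 - 29)) = -800023/(617 + (42084 - 29)) = -800023/(617 + 42055) = -800023/42672 = -800023*1/42672 = -114289/6096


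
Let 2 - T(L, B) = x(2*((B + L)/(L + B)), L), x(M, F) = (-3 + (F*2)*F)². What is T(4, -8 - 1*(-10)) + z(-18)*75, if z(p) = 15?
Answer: 286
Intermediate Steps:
x(M, F) = (-3 + 2*F²)² (x(M, F) = (-3 + (2*F)*F)² = (-3 + 2*F²)²)
T(L, B) = 2 - (-3 + 2*L²)²
T(4, -8 - 1*(-10)) + z(-18)*75 = (2 - (-3 + 2*4²)²) + 15*75 = (2 - (-3 + 2*16)²) + 1125 = (2 - (-3 + 32)²) + 1125 = (2 - 1*29²) + 1125 = (2 - 1*841) + 1125 = (2 - 841) + 1125 = -839 + 1125 = 286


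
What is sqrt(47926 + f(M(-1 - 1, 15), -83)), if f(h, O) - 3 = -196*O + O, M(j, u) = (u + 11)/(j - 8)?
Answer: sqrt(64114) ≈ 253.21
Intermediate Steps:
M(j, u) = (11 + u)/(-8 + j)
f(h, O) = 3 - 195*O (f(h, O) = 3 + (-196*O + O) = 3 - 195*O)
sqrt(47926 + f(M(-1 - 1, 15), -83)) = sqrt(47926 + (3 - 195*(-83))) = sqrt(47926 + (3 + 16185)) = sqrt(47926 + 16188) = sqrt(64114)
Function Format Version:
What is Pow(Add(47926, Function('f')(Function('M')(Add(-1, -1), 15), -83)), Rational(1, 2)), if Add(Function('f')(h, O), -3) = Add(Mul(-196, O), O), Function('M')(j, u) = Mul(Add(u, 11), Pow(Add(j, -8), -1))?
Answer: Pow(64114, Rational(1, 2)) ≈ 253.21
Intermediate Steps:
Function('M')(j, u) = Mul(Pow(Add(-8, j), -1), Add(11, u)) (Function('M')(j, u) = Mul(Add(11, u), Pow(Add(-8, j), -1)) = Mul(Pow(Add(-8, j), -1), Add(11, u)))
Function('f')(h, O) = Add(3, Mul(-195, O)) (Function('f')(h, O) = Add(3, Add(Mul(-196, O), O)) = Add(3, Mul(-195, O)))
Pow(Add(47926, Function('f')(Function('M')(Add(-1, -1), 15), -83)), Rational(1, 2)) = Pow(Add(47926, Add(3, Mul(-195, -83))), Rational(1, 2)) = Pow(Add(47926, Add(3, 16185)), Rational(1, 2)) = Pow(Add(47926, 16188), Rational(1, 2)) = Pow(64114, Rational(1, 2))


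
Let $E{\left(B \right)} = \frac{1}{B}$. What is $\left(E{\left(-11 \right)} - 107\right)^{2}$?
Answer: $\frac{1387684}{121} \approx 11468.0$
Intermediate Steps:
$\left(E{\left(-11 \right)} - 107\right)^{2} = \left(\frac{1}{-11} - 107\right)^{2} = \left(- \frac{1}{11} - 107\right)^{2} = \left(- \frac{1178}{11}\right)^{2} = \frac{1387684}{121}$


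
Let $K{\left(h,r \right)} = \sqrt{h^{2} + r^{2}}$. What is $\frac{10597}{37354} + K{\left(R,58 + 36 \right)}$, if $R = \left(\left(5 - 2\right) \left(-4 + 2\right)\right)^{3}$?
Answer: $\frac{10597}{37354} + 2 \sqrt{13873} \approx 235.85$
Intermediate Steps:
$R = -216$ ($R = \left(3 \left(-2\right)\right)^{3} = \left(-6\right)^{3} = -216$)
$\frac{10597}{37354} + K{\left(R,58 + 36 \right)} = \frac{10597}{37354} + \sqrt{\left(-216\right)^{2} + \left(58 + 36\right)^{2}} = 10597 \cdot \frac{1}{37354} + \sqrt{46656 + 94^{2}} = \frac{10597}{37354} + \sqrt{46656 + 8836} = \frac{10597}{37354} + \sqrt{55492} = \frac{10597}{37354} + 2 \sqrt{13873}$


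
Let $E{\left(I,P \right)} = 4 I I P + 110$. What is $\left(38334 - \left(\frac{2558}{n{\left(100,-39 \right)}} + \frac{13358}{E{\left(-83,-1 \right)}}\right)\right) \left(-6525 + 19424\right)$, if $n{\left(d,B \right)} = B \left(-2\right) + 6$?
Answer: $\frac{284773068137455}{576366} \approx 4.9408 \cdot 10^{8}$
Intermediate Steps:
$n{\left(d,B \right)} = 6 - 2 B$ ($n{\left(d,B \right)} = - 2 B + 6 = 6 - 2 B$)
$E{\left(I,P \right)} = 110 + 4 P I^{2}$ ($E{\left(I,P \right)} = 4 I^{2} P + 110 = 4 P I^{2} + 110 = 110 + 4 P I^{2}$)
$\left(38334 - \left(\frac{2558}{n{\left(100,-39 \right)}} + \frac{13358}{E{\left(-83,-1 \right)}}\right)\right) \left(-6525 + 19424\right) = \left(38334 - \left(\frac{2558}{6 - -78} + \frac{13358}{110 + 4 \left(-1\right) \left(-83\right)^{2}}\right)\right) \left(-6525 + 19424\right) = \left(38334 - \left(\frac{2558}{6 + 78} + \frac{13358}{110 + 4 \left(-1\right) 6889}\right)\right) 12899 = \left(38334 - \left(\frac{1279}{42} + \frac{13358}{110 - 27556}\right)\right) 12899 = \left(38334 - \left(\frac{1279}{42} + \frac{13358}{-27446}\right)\right) 12899 = \left(38334 - \frac{17271199}{576366}\right) 12899 = \frac{22077143045}{576366} \cdot 12899 = \frac{284773068137455}{576366}$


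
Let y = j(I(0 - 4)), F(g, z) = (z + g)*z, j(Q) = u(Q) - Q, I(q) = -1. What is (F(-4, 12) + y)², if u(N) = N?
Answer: 9216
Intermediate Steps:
j(Q) = 0 (j(Q) = Q - Q = 0)
F(g, z) = z*(g + z) (F(g, z) = (g + z)*z = z*(g + z))
y = 0
(F(-4, 12) + y)² = (12*(-4 + 12) + 0)² = (12*8 + 0)² = (96 + 0)² = 96² = 9216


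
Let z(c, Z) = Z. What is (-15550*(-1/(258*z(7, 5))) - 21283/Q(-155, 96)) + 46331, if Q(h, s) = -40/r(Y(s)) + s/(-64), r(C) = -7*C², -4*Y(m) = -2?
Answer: 1749060848/38571 ≈ 45347.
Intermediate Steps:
Y(m) = ½ (Y(m) = -¼*(-2) = ½)
Q(h, s) = 160/7 - s/64 (Q(h, s) = -40/((-7*(½)²)) + s/(-64) = -40/((-7*¼)) + s*(-1/64) = -40/(-7/4) - s/64 = -40*(-4/7) - s/64 = 160/7 - s/64)
(-15550*(-1/(258*z(7, 5))) - 21283/Q(-155, 96)) + 46331 = (-15550/(5*(-258)) - 21283/(160/7 - 1/64*96)) + 46331 = (-15550/(-1290) - 21283/(160/7 - 3/2)) + 46331 = (-15550*(-1/1290) - 21283/299/14) + 46331 = (1555/129 - 21283*14/299) + 46331 = (1555/129 - 297962/299) + 46331 = -37972153/38571 + 46331 = 1749060848/38571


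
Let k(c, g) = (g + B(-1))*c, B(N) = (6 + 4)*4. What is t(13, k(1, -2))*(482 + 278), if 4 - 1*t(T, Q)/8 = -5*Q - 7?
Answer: 1222080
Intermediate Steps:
B(N) = 40 (B(N) = 10*4 = 40)
k(c, g) = c*(40 + g) (k(c, g) = (g + 40)*c = (40 + g)*c = c*(40 + g))
t(T, Q) = 88 + 40*Q (t(T, Q) = 32 - 8*(-5*Q - 7) = 32 - 8*(-7 - 5*Q) = 32 + (56 + 40*Q) = 88 + 40*Q)
t(13, k(1, -2))*(482 + 278) = (88 + 40*(1*(40 - 2)))*(482 + 278) = (88 + 40*(1*38))*760 = (88 + 40*38)*760 = (88 + 1520)*760 = 1608*760 = 1222080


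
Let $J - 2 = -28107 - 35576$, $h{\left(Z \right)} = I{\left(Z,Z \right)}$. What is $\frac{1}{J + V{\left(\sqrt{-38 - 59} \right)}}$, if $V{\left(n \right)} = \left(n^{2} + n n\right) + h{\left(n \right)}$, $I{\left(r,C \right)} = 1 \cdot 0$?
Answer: $- \frac{1}{63875} \approx -1.5656 \cdot 10^{-5}$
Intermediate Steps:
$I{\left(r,C \right)} = 0$
$h{\left(Z \right)} = 0$
$V{\left(n \right)} = 2 n^{2}$ ($V{\left(n \right)} = \left(n^{2} + n n\right) + 0 = \left(n^{2} + n^{2}\right) + 0 = 2 n^{2} + 0 = 2 n^{2}$)
$J = -63681$ ($J = 2 - 63683 = -63681$)
$\frac{1}{J + V{\left(\sqrt{-38 - 59} \right)}} = \frac{1}{-63681 + 2 \left(\sqrt{-38 - 59}\right)^{2}} = \frac{1}{-63681 + 2 \left(\sqrt{-97}\right)^{2}} = \frac{1}{-63681 + 2 \left(i \sqrt{97}\right)^{2}} = \frac{1}{-63681 + 2 \left(-97\right)} = \frac{1}{-63681 - 194} = \frac{1}{-63875} = - \frac{1}{63875}$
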